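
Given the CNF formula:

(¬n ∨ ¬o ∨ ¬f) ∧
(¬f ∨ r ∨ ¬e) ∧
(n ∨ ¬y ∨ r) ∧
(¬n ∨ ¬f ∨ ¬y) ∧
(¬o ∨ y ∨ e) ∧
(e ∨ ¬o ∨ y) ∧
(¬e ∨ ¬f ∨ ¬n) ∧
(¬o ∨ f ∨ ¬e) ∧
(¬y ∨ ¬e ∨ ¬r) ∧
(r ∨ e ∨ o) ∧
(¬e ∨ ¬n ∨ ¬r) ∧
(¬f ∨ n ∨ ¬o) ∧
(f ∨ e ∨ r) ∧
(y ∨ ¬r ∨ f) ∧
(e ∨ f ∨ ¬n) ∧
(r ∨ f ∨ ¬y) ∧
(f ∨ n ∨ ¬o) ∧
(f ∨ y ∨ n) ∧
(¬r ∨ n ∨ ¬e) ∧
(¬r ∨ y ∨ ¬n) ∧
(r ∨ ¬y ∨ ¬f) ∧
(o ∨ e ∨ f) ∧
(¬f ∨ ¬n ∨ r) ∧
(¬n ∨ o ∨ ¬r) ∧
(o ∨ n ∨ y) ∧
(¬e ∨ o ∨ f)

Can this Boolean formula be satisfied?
Yes

Yes, the formula is satisfiable.

One satisfying assignment is: f=True, o=False, e=False, n=False, y=True, r=True

Verification: With this assignment, all 26 clauses evaluate to true.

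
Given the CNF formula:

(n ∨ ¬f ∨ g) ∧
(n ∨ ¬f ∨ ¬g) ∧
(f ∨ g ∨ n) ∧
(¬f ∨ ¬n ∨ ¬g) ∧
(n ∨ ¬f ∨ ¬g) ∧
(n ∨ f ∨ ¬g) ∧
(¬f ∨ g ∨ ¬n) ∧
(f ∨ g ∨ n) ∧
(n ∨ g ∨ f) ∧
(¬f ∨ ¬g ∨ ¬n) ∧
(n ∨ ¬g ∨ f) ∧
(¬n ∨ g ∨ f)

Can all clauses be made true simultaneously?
Yes

Yes, the formula is satisfiable.

One satisfying assignment is: n=True, g=True, f=False

Verification: With this assignment, all 12 clauses evaluate to true.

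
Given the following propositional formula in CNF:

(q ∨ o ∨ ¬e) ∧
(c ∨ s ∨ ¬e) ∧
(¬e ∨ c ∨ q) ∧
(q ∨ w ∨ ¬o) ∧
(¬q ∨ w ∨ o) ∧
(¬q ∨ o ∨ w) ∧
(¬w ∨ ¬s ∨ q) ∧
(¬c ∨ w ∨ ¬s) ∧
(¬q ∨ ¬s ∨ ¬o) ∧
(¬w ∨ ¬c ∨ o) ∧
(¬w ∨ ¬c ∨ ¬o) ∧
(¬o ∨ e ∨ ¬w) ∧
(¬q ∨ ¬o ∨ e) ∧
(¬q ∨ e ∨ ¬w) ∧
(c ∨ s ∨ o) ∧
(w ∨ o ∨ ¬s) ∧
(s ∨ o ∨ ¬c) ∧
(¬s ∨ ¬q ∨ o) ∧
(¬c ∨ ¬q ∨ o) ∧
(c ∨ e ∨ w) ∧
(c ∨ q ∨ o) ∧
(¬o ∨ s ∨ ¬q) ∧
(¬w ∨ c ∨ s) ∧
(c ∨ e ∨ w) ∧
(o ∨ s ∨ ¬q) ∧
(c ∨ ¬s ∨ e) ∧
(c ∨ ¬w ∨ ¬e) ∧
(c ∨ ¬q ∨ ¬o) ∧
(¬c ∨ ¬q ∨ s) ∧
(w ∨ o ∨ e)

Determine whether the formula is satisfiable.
No

No, the formula is not satisfiable.

No assignment of truth values to the variables can make all 30 clauses true simultaneously.

The formula is UNSAT (unsatisfiable).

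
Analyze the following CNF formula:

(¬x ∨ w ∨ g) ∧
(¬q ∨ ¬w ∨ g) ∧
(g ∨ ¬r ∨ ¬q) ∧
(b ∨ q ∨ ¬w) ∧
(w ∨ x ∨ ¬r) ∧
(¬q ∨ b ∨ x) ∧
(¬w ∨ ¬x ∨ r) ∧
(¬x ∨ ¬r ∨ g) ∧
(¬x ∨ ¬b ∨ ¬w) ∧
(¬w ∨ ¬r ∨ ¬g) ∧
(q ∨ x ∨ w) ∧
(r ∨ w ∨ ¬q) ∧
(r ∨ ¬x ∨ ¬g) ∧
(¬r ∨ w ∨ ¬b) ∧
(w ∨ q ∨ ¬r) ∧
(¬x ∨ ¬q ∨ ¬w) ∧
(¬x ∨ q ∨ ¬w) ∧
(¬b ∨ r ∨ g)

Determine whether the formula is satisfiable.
Yes

Yes, the formula is satisfiable.

One satisfying assignment is: b=True, x=False, w=True, r=False, g=True, q=False

Verification: With this assignment, all 18 clauses evaluate to true.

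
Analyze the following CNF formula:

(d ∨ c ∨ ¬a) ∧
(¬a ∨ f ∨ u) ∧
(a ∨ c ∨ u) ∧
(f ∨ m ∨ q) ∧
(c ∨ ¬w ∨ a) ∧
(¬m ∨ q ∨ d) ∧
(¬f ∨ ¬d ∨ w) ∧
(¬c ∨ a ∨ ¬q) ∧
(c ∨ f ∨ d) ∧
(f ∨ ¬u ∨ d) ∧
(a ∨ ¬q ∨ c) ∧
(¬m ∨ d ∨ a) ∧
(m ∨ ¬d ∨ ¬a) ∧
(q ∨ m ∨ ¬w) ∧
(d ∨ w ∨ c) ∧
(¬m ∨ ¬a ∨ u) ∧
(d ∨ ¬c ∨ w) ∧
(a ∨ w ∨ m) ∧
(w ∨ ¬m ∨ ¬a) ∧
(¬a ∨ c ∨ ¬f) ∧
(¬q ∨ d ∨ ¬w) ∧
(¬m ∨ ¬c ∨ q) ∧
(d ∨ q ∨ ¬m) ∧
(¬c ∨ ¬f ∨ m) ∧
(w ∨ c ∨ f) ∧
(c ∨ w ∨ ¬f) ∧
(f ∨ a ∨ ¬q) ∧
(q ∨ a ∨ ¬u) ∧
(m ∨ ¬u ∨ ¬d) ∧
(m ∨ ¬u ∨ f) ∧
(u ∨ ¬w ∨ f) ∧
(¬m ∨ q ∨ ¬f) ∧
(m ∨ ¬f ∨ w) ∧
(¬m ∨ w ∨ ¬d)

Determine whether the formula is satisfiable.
Yes

Yes, the formula is satisfiable.

One satisfying assignment is: c=False, w=True, u=True, a=True, m=True, f=False, d=True, q=True

Verification: With this assignment, all 34 clauses evaluate to true.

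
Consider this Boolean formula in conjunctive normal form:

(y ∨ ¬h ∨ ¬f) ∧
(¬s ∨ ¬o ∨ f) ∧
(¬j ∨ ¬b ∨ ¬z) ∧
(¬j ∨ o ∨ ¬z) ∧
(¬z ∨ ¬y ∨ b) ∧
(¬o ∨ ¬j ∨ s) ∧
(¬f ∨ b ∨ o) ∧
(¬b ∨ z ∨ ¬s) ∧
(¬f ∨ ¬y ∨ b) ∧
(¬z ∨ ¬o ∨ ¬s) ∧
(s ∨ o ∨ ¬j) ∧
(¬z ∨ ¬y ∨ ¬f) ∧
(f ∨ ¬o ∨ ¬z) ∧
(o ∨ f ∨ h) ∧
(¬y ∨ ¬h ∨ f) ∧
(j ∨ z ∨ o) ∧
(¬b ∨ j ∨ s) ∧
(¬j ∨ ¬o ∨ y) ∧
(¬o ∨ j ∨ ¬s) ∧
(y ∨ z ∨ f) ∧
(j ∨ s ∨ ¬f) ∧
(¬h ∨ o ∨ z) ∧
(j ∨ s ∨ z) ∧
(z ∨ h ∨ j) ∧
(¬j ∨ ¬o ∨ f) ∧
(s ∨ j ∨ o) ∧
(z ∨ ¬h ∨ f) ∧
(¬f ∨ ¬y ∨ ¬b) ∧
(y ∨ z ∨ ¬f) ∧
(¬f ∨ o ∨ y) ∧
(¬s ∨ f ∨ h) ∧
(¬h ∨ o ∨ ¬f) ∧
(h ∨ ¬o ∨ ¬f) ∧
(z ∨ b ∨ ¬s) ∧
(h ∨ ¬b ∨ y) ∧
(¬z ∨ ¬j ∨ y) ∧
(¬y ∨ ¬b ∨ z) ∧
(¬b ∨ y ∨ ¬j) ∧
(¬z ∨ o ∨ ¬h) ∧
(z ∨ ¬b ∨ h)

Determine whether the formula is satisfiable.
No

No, the formula is not satisfiable.

No assignment of truth values to the variables can make all 40 clauses true simultaneously.

The formula is UNSAT (unsatisfiable).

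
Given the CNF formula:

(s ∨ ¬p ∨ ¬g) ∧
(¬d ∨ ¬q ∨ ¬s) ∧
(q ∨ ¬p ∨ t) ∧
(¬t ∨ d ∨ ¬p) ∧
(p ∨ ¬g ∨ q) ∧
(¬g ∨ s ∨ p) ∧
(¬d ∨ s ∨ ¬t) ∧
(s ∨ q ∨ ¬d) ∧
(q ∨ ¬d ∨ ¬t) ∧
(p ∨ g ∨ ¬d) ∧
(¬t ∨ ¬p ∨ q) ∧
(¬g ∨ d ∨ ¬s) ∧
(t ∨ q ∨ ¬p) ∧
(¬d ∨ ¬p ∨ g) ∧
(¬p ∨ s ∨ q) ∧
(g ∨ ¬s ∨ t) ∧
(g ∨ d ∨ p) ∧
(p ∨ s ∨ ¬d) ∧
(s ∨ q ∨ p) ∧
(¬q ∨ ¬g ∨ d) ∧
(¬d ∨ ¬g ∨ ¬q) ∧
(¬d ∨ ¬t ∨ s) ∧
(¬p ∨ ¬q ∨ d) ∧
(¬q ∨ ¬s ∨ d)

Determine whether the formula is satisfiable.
No

No, the formula is not satisfiable.

No assignment of truth values to the variables can make all 24 clauses true simultaneously.

The formula is UNSAT (unsatisfiable).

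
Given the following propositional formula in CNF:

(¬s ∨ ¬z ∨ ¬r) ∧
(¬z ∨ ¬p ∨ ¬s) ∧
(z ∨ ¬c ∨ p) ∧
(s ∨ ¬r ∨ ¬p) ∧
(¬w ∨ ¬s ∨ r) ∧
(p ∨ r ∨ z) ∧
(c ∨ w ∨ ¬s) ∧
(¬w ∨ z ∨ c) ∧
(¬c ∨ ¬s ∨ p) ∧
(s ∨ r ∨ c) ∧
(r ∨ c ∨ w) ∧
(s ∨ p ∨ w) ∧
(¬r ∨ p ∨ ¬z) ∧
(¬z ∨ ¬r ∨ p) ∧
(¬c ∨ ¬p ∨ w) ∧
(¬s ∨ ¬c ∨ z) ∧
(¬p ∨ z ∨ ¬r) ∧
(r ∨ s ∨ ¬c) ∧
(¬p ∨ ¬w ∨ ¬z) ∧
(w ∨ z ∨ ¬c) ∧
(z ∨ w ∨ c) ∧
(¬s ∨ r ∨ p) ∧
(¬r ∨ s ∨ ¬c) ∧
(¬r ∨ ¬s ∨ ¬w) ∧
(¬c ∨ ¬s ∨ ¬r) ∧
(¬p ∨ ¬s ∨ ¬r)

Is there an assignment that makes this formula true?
No

No, the formula is not satisfiable.

No assignment of truth values to the variables can make all 26 clauses true simultaneously.

The formula is UNSAT (unsatisfiable).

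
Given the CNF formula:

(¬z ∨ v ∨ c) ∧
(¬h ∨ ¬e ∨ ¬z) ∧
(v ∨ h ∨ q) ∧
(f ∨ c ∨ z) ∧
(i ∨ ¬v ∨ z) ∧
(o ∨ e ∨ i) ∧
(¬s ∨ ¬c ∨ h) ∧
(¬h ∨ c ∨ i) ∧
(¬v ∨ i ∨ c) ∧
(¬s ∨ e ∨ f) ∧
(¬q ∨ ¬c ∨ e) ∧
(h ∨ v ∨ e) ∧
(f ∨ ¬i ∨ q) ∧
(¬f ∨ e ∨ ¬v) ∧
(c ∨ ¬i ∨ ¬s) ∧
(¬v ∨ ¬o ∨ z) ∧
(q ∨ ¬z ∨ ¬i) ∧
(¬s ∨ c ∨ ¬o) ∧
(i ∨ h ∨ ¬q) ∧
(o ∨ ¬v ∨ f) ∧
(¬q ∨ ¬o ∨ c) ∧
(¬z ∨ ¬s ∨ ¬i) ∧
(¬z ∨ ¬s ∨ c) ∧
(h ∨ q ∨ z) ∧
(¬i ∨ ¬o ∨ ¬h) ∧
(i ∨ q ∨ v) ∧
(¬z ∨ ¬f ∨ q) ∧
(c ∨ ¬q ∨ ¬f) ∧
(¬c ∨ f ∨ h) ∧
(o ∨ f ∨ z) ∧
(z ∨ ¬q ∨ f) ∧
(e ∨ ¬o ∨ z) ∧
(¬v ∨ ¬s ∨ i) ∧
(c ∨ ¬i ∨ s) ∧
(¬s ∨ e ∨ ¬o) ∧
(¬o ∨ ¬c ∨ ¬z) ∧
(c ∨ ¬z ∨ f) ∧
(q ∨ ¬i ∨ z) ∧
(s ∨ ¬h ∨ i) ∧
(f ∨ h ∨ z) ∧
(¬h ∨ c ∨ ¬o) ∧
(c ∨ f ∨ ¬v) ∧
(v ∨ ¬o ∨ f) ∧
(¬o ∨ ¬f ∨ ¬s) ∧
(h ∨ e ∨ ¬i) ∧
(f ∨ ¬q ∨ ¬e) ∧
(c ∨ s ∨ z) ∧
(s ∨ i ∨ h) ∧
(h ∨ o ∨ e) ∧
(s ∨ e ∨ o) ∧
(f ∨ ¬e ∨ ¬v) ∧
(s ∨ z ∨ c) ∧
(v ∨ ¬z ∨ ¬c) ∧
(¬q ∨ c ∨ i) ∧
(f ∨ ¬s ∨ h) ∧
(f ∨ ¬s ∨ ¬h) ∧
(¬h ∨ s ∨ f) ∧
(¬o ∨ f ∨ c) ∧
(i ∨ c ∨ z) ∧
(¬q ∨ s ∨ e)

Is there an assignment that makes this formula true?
Yes

Yes, the formula is satisfiable.

One satisfying assignment is: o=False, f=True, h=True, s=True, i=False, e=True, c=True, v=False, q=True, z=False

Verification: With this assignment, all 60 clauses evaluate to true.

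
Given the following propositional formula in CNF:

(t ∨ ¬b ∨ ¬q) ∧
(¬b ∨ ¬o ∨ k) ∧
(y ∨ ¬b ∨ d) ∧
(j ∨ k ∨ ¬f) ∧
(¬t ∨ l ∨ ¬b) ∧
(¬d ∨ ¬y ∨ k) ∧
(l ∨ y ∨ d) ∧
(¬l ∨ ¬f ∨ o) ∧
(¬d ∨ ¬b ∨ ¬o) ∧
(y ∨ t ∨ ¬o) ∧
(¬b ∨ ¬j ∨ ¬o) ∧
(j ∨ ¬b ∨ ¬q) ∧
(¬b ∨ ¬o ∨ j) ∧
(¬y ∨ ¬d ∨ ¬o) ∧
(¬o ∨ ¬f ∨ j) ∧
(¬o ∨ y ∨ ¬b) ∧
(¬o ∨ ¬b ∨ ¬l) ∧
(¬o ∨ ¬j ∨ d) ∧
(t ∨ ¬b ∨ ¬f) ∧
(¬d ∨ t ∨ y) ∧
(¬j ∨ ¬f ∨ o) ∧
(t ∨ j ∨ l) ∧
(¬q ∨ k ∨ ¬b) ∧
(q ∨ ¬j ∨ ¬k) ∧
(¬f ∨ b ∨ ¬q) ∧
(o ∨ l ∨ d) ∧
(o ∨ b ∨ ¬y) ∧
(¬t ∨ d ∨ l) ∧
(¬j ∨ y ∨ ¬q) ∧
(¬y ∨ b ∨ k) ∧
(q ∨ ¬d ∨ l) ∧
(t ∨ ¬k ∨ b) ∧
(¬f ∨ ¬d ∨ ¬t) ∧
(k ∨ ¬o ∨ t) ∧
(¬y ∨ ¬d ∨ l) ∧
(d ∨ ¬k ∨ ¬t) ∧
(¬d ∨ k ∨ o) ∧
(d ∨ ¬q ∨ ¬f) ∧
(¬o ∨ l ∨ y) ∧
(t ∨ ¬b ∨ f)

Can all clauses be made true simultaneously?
Yes

Yes, the formula is satisfiable.

One satisfying assignment is: b=False, f=False, l=False, k=True, q=True, y=False, d=True, j=False, t=True, o=False

Verification: With this assignment, all 40 clauses evaluate to true.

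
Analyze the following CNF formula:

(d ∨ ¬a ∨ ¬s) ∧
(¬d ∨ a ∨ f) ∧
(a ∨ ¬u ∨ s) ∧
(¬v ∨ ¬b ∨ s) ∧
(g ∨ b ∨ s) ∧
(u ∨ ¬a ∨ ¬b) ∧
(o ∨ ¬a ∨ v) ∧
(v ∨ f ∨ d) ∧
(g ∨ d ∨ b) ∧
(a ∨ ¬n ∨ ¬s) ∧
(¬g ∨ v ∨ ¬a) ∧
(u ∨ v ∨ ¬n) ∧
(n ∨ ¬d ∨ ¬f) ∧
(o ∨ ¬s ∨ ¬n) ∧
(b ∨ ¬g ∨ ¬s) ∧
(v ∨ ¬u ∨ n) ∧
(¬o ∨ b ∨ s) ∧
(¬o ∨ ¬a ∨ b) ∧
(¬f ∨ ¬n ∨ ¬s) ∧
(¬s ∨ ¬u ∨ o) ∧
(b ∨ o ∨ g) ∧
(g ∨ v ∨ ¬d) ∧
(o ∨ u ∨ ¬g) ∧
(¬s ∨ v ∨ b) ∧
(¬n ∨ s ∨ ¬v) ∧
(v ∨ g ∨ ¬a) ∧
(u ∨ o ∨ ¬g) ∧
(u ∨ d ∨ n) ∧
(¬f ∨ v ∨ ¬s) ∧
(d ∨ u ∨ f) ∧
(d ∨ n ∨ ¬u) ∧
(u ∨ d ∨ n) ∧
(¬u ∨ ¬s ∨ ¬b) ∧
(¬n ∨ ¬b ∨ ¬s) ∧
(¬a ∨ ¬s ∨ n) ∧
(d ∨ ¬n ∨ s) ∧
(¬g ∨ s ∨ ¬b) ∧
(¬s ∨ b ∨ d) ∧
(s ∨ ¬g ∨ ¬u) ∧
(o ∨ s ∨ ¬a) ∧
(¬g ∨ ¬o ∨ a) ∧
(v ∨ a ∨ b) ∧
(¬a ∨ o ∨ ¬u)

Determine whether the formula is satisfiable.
No

No, the formula is not satisfiable.

No assignment of truth values to the variables can make all 43 clauses true simultaneously.

The formula is UNSAT (unsatisfiable).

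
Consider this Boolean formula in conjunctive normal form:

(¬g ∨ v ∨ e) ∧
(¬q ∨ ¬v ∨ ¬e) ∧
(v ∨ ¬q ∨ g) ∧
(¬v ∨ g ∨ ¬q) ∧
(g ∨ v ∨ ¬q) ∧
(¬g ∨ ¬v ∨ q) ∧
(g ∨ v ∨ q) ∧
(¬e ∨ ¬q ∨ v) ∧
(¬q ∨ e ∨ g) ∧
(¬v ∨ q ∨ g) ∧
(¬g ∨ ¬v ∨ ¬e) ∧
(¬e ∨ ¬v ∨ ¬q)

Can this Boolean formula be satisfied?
Yes

Yes, the formula is satisfiable.

One satisfying assignment is: v=False, q=False, g=True, e=True

Verification: With this assignment, all 12 clauses evaluate to true.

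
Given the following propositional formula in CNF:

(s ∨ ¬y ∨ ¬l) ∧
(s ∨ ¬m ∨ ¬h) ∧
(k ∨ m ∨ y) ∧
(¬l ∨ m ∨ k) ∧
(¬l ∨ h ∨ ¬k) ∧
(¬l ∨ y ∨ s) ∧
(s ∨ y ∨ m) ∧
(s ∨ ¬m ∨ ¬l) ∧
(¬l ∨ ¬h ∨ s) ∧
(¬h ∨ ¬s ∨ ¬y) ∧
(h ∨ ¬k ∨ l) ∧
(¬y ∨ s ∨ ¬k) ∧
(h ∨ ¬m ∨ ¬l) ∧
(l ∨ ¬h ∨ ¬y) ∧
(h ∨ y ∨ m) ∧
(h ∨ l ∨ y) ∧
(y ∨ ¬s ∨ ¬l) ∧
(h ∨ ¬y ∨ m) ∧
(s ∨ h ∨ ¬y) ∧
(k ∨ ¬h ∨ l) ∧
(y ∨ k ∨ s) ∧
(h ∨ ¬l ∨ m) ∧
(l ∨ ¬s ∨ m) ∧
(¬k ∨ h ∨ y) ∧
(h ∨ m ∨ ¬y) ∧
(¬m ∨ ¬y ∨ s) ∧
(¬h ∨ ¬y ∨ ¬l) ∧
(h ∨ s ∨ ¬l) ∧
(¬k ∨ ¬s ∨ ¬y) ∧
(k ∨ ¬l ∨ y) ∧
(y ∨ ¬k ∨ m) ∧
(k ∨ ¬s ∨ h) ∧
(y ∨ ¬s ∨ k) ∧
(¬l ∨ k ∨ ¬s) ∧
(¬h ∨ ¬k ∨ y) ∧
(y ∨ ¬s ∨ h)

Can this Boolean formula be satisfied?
No

No, the formula is not satisfiable.

No assignment of truth values to the variables can make all 36 clauses true simultaneously.

The formula is UNSAT (unsatisfiable).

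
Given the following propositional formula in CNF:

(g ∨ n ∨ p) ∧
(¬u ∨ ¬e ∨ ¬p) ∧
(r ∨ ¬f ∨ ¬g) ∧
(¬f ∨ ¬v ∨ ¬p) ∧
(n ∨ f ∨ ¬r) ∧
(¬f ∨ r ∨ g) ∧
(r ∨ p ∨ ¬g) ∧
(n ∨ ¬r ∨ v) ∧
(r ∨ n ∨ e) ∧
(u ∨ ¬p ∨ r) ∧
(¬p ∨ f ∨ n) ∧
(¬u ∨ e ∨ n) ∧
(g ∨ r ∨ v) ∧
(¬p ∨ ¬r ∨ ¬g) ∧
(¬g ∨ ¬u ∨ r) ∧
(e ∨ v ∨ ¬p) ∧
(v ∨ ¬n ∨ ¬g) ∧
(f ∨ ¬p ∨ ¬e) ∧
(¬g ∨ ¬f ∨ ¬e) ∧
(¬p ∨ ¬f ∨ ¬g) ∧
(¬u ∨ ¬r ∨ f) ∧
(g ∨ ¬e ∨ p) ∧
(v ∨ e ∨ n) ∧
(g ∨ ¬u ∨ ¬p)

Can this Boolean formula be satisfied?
Yes

Yes, the formula is satisfiable.

One satisfying assignment is: u=True, v=True, f=False, g=False, r=False, p=False, e=False, n=True

Verification: With this assignment, all 24 clauses evaluate to true.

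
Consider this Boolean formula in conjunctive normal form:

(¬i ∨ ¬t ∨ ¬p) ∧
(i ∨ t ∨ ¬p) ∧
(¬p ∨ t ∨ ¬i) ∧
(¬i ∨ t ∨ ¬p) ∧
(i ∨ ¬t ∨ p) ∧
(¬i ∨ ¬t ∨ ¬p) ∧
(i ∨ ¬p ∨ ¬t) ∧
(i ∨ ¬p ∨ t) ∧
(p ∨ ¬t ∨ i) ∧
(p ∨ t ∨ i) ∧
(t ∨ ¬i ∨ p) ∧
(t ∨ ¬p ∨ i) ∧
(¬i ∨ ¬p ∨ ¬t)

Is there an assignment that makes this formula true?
Yes

Yes, the formula is satisfiable.

One satisfying assignment is: p=False, i=True, t=True

Verification: With this assignment, all 13 clauses evaluate to true.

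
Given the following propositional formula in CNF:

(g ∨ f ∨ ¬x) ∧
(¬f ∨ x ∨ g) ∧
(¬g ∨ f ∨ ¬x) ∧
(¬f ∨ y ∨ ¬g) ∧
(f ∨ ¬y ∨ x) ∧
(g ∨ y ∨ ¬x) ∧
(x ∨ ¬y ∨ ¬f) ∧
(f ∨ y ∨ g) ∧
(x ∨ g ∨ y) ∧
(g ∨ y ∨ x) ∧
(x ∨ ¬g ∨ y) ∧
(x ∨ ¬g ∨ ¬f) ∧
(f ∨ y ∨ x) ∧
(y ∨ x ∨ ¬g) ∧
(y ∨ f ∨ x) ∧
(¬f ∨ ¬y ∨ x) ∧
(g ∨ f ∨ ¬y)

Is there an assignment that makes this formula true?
Yes

Yes, the formula is satisfiable.

One satisfying assignment is: f=True, g=False, x=True, y=True

Verification: With this assignment, all 17 clauses evaluate to true.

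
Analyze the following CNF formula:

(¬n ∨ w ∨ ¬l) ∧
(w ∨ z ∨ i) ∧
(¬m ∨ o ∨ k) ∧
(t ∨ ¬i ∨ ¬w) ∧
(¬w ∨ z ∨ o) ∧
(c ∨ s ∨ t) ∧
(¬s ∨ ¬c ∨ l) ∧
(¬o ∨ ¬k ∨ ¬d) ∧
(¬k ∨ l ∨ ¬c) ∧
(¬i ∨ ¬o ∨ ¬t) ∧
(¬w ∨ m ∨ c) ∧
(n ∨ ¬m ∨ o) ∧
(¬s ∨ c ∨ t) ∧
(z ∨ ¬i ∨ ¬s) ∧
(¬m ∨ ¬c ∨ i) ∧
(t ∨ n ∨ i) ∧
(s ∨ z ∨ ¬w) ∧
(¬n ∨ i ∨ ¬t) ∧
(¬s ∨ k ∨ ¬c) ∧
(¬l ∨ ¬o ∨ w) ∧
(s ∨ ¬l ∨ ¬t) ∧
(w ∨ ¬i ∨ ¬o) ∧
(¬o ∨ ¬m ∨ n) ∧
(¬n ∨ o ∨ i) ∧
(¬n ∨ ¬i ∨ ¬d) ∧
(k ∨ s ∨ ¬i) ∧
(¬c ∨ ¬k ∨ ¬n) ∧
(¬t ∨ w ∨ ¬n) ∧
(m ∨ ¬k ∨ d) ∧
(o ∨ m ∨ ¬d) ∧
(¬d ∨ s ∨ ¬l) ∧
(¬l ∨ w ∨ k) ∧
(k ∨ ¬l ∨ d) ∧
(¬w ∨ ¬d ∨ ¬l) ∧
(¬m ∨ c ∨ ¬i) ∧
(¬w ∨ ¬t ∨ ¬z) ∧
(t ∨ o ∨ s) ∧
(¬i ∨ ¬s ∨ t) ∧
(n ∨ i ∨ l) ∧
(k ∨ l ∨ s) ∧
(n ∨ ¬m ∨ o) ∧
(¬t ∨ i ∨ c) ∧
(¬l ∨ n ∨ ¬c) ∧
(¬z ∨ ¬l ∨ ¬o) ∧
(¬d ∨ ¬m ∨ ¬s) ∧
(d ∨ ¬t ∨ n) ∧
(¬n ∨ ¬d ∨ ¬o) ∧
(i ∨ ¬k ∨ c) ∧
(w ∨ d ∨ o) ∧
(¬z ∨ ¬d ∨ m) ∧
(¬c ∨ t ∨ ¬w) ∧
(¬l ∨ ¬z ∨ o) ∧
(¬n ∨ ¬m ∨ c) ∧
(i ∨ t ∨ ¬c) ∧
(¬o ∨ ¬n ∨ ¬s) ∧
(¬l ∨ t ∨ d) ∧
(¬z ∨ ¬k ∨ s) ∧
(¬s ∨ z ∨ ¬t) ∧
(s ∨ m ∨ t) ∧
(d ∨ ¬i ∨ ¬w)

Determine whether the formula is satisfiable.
No

No, the formula is not satisfiable.

No assignment of truth values to the variables can make all 60 clauses true simultaneously.

The formula is UNSAT (unsatisfiable).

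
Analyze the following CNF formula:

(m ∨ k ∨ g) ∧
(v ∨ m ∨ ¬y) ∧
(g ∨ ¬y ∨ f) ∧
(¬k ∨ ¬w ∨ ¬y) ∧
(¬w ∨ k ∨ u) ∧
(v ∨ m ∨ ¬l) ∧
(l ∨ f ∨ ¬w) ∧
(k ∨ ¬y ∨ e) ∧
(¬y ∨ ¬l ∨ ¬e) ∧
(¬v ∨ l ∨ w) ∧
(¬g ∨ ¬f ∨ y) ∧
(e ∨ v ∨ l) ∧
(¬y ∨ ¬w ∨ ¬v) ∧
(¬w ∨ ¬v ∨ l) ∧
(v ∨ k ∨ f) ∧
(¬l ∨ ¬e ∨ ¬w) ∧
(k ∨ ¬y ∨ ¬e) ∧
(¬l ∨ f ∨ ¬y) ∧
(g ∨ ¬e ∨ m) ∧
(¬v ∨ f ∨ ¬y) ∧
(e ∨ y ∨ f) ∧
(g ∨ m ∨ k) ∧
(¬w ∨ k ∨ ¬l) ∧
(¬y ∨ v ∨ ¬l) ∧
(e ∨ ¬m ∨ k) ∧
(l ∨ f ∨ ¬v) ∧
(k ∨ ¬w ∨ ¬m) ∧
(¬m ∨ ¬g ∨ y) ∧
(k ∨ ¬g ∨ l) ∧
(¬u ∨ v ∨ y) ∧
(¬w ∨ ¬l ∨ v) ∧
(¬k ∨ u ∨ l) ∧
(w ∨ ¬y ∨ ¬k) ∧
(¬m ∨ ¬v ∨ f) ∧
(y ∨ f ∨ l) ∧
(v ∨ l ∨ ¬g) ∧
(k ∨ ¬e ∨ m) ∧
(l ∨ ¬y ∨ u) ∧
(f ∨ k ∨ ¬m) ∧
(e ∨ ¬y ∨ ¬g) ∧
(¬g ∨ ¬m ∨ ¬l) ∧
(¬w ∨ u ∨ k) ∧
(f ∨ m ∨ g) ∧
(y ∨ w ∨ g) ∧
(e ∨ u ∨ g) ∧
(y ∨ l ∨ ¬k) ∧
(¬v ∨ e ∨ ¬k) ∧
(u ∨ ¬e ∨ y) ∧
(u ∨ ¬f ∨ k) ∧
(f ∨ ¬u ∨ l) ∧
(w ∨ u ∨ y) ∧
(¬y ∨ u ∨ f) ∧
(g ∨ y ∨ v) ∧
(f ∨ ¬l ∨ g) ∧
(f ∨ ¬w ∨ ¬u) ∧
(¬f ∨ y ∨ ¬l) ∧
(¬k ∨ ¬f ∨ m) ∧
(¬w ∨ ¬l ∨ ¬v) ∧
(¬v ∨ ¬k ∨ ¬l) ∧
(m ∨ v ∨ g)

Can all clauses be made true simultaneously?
No

No, the formula is not satisfiable.

No assignment of truth values to the variables can make all 60 clauses true simultaneously.

The formula is UNSAT (unsatisfiable).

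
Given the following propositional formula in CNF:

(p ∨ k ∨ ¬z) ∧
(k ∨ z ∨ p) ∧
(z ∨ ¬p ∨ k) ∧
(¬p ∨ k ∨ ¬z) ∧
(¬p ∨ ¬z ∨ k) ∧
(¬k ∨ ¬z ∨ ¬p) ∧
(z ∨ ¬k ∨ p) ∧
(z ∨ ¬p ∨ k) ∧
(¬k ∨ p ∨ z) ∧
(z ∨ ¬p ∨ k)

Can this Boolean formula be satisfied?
Yes

Yes, the formula is satisfiable.

One satisfying assignment is: k=True, p=True, z=False

Verification: With this assignment, all 10 clauses evaluate to true.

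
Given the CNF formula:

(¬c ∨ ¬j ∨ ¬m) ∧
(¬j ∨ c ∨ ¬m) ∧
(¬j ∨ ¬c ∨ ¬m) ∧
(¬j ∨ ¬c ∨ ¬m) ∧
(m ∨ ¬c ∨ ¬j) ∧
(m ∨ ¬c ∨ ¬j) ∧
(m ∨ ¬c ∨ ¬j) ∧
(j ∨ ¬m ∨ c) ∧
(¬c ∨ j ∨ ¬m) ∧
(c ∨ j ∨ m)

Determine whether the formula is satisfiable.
Yes

Yes, the formula is satisfiable.

One satisfying assignment is: j=False, m=False, c=True

Verification: With this assignment, all 10 clauses evaluate to true.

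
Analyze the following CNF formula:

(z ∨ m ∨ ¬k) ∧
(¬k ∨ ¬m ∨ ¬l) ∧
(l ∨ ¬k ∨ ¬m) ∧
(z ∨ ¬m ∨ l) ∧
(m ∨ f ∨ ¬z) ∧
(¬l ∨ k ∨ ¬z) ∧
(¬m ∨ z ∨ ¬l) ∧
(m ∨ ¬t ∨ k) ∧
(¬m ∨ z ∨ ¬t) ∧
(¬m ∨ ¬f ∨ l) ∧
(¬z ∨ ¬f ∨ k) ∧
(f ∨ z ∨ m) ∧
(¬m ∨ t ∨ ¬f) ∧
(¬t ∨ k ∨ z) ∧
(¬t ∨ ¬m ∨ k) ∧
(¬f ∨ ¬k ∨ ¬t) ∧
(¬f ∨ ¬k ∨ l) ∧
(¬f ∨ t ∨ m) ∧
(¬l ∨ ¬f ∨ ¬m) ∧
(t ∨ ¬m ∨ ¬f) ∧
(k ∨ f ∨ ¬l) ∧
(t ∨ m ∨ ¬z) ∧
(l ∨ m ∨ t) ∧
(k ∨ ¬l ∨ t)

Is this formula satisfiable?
Yes

Yes, the formula is satisfiable.

One satisfying assignment is: t=False, l=False, f=False, z=True, m=True, k=False

Verification: With this assignment, all 24 clauses evaluate to true.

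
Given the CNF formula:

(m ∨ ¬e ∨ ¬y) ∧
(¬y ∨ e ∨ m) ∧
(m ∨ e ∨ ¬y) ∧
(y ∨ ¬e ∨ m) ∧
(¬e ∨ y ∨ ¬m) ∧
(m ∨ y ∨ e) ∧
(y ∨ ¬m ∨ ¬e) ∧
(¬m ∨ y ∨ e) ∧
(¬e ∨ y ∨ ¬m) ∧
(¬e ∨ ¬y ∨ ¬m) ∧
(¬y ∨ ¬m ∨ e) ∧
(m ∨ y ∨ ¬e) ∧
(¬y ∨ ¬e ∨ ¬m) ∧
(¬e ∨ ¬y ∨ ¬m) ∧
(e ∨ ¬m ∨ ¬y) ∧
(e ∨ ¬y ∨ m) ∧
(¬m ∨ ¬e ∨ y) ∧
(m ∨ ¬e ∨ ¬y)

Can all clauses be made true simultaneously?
No

No, the formula is not satisfiable.

No assignment of truth values to the variables can make all 18 clauses true simultaneously.

The formula is UNSAT (unsatisfiable).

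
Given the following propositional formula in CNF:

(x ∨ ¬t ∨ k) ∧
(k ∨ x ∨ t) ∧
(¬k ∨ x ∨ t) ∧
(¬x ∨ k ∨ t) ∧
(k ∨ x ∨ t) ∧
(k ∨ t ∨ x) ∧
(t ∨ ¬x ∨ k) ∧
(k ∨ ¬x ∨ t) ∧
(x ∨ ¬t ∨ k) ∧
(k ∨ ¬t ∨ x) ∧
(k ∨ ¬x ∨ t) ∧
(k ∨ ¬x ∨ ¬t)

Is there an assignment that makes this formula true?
Yes

Yes, the formula is satisfiable.

One satisfying assignment is: x=False, t=True, k=True

Verification: With this assignment, all 12 clauses evaluate to true.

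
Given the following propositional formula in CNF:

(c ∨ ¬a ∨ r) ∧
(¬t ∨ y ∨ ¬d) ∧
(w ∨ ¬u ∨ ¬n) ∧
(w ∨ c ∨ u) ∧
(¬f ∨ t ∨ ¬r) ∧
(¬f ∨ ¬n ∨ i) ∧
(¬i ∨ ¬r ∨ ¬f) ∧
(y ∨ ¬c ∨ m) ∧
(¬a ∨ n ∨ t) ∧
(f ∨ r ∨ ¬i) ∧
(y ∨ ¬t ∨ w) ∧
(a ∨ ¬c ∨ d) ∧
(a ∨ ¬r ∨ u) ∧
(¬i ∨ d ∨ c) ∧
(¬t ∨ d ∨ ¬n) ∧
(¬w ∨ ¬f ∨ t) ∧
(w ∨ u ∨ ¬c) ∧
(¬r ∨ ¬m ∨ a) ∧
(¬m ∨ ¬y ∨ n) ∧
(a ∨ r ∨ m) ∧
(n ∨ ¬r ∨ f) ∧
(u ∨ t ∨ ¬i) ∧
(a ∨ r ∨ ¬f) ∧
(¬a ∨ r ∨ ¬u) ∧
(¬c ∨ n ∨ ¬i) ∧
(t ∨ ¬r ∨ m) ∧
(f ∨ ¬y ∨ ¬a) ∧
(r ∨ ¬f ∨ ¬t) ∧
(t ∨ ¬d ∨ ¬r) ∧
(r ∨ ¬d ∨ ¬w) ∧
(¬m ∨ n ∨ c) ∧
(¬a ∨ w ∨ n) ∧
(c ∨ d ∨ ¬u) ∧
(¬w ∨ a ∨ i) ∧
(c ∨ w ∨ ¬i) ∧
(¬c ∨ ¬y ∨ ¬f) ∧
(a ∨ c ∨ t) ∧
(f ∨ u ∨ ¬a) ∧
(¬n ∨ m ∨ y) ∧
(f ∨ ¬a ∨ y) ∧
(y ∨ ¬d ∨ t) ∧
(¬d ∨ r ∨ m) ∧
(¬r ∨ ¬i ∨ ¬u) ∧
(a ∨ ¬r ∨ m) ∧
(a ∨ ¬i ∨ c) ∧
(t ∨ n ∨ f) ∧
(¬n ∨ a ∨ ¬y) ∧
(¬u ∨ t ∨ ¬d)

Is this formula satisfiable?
Yes

Yes, the formula is satisfiable.

One satisfying assignment is: f=True, d=False, r=True, i=False, n=False, m=False, a=True, y=True, u=False, c=False, w=True, t=True

Verification: With this assignment, all 48 clauses evaluate to true.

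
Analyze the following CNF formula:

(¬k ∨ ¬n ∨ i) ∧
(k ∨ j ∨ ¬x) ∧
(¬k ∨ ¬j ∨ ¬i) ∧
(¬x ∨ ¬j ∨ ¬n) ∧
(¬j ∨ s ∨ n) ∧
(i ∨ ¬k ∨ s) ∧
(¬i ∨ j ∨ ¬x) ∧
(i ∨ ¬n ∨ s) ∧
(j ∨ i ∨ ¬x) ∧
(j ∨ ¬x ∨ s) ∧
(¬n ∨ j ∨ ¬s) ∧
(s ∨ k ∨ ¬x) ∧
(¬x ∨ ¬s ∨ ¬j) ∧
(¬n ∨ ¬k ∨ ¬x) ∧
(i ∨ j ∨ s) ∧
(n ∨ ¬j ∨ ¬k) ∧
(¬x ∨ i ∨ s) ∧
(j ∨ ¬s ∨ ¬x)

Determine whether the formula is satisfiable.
Yes

Yes, the formula is satisfiable.

One satisfying assignment is: s=False, x=False, k=False, j=False, n=False, i=True

Verification: With this assignment, all 18 clauses evaluate to true.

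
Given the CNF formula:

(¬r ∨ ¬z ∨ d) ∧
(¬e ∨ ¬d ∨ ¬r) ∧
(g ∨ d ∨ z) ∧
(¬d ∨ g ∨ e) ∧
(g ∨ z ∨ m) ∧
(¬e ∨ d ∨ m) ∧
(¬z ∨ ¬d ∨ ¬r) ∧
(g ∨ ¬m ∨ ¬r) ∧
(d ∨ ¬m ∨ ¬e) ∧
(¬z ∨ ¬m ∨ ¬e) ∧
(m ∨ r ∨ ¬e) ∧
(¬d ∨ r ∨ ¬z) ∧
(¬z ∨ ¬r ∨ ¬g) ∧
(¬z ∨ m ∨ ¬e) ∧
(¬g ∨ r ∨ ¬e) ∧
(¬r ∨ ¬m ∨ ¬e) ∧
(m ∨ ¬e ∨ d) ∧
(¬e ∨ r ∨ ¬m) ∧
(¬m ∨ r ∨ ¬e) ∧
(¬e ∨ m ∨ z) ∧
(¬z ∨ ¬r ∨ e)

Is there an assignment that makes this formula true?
Yes

Yes, the formula is satisfiable.

One satisfying assignment is: g=False, z=True, d=False, e=False, m=False, r=False

Verification: With this assignment, all 21 clauses evaluate to true.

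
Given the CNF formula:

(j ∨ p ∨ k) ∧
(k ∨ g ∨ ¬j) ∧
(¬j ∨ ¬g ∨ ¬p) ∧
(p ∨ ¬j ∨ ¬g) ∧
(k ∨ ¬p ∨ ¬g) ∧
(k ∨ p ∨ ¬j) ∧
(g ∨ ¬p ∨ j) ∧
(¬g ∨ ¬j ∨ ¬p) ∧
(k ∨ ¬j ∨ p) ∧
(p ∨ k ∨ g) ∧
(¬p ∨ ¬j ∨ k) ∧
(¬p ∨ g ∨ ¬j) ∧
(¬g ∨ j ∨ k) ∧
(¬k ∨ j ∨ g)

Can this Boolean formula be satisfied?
Yes

Yes, the formula is satisfiable.

One satisfying assignment is: p=False, k=True, g=False, j=True

Verification: With this assignment, all 14 clauses evaluate to true.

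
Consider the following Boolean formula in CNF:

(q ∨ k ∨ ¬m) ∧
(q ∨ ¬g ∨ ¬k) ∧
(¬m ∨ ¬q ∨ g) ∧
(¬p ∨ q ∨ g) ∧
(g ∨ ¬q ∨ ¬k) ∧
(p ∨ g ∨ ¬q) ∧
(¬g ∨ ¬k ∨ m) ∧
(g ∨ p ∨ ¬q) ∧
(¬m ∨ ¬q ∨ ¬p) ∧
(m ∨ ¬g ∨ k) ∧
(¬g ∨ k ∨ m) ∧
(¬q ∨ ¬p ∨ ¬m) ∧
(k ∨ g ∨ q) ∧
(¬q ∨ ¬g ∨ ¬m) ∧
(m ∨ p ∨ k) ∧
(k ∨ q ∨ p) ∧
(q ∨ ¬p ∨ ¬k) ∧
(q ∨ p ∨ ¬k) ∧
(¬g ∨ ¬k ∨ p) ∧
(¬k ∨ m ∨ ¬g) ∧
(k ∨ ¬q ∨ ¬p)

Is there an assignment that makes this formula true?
No

No, the formula is not satisfiable.

No assignment of truth values to the variables can make all 21 clauses true simultaneously.

The formula is UNSAT (unsatisfiable).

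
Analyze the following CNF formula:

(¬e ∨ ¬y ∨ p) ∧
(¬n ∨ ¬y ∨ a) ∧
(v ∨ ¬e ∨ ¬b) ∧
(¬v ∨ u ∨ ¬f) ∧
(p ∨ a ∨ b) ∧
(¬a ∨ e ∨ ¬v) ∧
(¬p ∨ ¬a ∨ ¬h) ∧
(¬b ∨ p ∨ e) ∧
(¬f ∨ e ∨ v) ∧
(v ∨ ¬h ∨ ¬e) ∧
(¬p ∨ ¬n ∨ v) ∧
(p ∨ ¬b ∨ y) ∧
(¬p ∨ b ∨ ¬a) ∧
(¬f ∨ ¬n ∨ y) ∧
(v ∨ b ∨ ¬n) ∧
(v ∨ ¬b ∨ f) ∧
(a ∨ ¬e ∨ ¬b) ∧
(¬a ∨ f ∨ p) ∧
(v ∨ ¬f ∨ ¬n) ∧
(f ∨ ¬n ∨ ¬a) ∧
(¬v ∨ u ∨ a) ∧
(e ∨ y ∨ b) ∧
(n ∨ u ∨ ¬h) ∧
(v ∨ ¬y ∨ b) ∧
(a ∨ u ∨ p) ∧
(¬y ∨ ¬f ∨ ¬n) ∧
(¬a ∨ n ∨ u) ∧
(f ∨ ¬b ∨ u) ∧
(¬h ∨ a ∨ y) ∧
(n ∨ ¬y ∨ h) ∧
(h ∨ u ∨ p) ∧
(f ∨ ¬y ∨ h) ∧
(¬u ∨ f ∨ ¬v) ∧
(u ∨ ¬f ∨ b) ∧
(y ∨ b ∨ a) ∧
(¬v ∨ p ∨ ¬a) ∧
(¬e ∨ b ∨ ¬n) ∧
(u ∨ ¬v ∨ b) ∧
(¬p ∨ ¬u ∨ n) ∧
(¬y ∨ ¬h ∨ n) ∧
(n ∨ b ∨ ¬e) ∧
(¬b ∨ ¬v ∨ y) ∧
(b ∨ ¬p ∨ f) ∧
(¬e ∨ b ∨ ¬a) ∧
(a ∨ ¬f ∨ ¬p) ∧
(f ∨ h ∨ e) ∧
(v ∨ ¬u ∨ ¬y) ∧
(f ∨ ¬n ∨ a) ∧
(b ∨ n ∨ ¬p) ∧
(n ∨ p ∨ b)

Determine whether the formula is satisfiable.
No

No, the formula is not satisfiable.

No assignment of truth values to the variables can make all 50 clauses true simultaneously.

The formula is UNSAT (unsatisfiable).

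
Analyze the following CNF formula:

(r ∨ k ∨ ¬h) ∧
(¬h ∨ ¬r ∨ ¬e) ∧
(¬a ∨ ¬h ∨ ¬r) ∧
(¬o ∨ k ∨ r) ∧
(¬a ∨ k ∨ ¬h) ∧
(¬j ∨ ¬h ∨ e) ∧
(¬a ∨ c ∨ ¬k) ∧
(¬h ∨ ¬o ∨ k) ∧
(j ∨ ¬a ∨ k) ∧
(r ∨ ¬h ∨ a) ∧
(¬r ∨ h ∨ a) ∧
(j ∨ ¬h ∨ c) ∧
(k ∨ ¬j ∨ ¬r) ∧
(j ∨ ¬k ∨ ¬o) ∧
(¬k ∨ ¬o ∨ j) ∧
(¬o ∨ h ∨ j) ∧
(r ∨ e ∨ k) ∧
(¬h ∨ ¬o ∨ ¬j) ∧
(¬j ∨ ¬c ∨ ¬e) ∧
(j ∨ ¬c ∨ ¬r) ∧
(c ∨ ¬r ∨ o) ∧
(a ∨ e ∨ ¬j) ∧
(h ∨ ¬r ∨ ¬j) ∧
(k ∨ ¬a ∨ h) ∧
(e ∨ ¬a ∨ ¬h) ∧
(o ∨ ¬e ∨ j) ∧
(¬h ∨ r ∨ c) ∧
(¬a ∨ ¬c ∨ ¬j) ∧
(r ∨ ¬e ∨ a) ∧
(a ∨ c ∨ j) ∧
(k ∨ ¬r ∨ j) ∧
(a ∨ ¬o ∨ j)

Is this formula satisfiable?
Yes

Yes, the formula is satisfiable.

One satisfying assignment is: j=False, c=True, o=False, h=False, r=False, a=True, e=False, k=True

Verification: With this assignment, all 32 clauses evaluate to true.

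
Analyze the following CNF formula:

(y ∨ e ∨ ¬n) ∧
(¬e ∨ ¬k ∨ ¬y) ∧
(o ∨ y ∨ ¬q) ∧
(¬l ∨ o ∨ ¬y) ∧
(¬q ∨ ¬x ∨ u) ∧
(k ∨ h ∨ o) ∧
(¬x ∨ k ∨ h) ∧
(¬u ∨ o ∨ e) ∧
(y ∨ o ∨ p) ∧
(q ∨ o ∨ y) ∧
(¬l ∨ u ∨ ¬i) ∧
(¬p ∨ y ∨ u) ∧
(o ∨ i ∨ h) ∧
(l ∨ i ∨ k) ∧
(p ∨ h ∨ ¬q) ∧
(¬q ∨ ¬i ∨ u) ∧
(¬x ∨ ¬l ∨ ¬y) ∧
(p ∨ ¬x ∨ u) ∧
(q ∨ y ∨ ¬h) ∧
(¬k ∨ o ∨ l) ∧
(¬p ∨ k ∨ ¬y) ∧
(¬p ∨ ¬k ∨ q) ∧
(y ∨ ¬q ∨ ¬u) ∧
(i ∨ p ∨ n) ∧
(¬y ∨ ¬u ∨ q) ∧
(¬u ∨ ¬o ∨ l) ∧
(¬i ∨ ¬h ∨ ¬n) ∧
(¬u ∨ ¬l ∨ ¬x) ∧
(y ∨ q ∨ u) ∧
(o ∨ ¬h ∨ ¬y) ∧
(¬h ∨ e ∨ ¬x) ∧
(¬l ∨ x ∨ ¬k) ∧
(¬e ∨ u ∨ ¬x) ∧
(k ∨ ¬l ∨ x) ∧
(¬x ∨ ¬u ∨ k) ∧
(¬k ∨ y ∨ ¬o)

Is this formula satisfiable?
Yes

Yes, the formula is satisfiable.

One satisfying assignment is: k=True, x=False, n=True, h=False, e=False, u=False, q=False, y=True, p=False, o=True, l=False, i=False

Verification: With this assignment, all 36 clauses evaluate to true.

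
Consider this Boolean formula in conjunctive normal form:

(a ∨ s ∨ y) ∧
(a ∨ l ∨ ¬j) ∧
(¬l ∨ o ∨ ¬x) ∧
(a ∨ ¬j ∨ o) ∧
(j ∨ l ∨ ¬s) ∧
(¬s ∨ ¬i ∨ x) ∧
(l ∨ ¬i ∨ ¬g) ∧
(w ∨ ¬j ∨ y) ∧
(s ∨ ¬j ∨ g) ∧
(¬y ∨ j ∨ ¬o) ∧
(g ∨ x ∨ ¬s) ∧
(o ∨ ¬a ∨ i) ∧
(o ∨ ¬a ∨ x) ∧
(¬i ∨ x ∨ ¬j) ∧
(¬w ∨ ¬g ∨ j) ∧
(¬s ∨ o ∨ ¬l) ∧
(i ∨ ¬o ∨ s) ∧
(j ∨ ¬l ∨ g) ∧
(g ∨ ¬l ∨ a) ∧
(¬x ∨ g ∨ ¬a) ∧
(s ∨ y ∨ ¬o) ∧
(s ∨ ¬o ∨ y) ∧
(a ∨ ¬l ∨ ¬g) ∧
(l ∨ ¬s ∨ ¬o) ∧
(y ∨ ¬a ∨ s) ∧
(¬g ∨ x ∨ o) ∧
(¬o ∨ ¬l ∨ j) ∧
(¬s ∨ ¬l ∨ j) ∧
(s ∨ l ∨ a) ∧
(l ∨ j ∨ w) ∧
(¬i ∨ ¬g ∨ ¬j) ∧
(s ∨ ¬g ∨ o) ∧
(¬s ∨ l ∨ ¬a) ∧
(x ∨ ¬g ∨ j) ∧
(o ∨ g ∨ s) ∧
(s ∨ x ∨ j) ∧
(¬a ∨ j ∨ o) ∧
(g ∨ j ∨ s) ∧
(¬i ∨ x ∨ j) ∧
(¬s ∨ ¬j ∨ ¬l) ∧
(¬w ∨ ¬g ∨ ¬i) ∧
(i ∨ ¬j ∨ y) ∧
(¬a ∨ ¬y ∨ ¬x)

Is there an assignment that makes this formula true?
No

No, the formula is not satisfiable.

No assignment of truth values to the variables can make all 43 clauses true simultaneously.

The formula is UNSAT (unsatisfiable).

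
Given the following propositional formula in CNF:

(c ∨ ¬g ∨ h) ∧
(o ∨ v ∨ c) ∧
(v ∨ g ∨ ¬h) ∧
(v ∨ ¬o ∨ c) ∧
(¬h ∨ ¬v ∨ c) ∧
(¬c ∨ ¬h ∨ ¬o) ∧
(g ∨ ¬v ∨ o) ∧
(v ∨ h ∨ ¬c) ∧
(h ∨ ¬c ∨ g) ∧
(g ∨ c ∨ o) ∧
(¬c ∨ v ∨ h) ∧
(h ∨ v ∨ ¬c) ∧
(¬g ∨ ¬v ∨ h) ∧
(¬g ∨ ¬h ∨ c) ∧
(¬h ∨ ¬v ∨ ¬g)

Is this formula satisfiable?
Yes

Yes, the formula is satisfiable.

One satisfying assignment is: c=False, o=True, h=False, v=True, g=False

Verification: With this assignment, all 15 clauses evaluate to true.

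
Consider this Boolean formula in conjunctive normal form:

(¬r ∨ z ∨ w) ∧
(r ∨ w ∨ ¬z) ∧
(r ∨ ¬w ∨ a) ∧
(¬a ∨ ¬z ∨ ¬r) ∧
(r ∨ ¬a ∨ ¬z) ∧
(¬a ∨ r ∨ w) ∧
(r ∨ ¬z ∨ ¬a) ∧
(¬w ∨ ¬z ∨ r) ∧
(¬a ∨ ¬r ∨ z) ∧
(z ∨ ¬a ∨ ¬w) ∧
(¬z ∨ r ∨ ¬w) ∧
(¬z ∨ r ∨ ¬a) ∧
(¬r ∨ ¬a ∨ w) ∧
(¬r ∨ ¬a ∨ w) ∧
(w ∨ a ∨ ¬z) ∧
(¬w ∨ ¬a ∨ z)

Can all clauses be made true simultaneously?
Yes

Yes, the formula is satisfiable.

One satisfying assignment is: a=False, r=False, w=False, z=False

Verification: With this assignment, all 16 clauses evaluate to true.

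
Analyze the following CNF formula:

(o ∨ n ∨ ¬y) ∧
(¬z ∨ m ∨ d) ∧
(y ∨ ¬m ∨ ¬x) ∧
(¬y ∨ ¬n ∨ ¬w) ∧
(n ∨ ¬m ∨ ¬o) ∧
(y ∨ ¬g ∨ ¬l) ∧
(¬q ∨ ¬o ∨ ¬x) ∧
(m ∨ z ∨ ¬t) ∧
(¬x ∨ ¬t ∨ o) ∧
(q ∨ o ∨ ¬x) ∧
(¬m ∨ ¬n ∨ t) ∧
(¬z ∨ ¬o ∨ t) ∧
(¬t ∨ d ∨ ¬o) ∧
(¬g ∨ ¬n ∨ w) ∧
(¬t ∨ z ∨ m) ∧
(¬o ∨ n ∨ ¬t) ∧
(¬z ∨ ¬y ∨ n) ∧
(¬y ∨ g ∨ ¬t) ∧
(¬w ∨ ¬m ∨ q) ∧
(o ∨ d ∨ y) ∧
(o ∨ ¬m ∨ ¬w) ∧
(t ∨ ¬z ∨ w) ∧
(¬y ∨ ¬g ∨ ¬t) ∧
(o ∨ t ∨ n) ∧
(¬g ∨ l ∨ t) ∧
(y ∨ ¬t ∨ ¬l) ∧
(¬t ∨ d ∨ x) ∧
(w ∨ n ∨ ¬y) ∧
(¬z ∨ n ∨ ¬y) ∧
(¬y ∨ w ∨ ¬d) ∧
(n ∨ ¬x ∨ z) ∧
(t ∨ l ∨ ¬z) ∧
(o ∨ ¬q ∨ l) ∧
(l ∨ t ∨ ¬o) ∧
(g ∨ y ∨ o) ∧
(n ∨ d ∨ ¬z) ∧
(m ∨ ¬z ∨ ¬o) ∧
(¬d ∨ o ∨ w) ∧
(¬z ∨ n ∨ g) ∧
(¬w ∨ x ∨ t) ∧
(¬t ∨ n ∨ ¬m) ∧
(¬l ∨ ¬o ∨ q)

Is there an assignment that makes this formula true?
Yes

Yes, the formula is satisfiable.

One satisfying assignment is: t=False, l=False, z=False, q=False, g=False, w=False, m=False, o=False, x=False, d=False, n=True, y=True

Verification: With this assignment, all 42 clauses evaluate to true.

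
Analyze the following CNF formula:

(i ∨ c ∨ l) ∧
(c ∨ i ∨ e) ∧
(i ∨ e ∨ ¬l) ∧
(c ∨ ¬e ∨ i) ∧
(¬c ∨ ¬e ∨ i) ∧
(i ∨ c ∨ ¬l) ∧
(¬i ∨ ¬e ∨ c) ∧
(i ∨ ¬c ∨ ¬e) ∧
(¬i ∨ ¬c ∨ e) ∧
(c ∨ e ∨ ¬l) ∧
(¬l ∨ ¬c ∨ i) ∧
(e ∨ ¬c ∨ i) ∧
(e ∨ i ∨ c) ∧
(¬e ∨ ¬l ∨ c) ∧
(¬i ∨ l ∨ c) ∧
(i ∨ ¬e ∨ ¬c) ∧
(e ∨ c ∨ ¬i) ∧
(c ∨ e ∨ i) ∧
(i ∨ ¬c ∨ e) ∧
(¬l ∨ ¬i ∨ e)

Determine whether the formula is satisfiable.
Yes

Yes, the formula is satisfiable.

One satisfying assignment is: l=False, c=True, e=True, i=True

Verification: With this assignment, all 20 clauses evaluate to true.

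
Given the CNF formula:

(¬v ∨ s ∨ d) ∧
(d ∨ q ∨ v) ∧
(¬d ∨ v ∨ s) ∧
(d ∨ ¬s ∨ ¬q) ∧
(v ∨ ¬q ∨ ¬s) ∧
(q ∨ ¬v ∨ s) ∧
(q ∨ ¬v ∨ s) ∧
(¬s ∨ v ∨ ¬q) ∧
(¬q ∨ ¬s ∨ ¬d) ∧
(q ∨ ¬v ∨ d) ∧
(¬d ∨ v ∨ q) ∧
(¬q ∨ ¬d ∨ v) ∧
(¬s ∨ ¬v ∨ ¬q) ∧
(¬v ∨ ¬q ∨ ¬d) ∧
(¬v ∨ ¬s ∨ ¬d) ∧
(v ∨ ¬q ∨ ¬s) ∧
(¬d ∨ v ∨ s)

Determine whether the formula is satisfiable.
Yes

Yes, the formula is satisfiable.

One satisfying assignment is: s=False, v=False, d=False, q=True

Verification: With this assignment, all 17 clauses evaluate to true.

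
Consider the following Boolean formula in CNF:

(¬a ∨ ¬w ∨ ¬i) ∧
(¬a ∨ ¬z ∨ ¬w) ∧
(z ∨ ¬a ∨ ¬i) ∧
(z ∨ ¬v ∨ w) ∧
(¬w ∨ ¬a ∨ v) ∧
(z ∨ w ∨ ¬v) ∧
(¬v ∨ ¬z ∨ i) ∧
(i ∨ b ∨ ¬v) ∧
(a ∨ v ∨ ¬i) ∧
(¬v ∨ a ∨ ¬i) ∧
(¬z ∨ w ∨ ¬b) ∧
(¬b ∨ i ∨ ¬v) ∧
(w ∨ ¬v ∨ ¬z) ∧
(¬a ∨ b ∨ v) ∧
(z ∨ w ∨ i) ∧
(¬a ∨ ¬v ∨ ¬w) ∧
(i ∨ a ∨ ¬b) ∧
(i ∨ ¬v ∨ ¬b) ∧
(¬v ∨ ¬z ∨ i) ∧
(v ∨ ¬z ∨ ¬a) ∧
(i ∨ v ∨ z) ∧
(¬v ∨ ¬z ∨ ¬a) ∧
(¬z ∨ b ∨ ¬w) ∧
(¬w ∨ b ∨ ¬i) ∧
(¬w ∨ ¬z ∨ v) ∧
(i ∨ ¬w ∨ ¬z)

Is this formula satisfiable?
Yes

Yes, the formula is satisfiable.

One satisfying assignment is: w=False, a=False, i=False, v=False, b=False, z=True

Verification: With this assignment, all 26 clauses evaluate to true.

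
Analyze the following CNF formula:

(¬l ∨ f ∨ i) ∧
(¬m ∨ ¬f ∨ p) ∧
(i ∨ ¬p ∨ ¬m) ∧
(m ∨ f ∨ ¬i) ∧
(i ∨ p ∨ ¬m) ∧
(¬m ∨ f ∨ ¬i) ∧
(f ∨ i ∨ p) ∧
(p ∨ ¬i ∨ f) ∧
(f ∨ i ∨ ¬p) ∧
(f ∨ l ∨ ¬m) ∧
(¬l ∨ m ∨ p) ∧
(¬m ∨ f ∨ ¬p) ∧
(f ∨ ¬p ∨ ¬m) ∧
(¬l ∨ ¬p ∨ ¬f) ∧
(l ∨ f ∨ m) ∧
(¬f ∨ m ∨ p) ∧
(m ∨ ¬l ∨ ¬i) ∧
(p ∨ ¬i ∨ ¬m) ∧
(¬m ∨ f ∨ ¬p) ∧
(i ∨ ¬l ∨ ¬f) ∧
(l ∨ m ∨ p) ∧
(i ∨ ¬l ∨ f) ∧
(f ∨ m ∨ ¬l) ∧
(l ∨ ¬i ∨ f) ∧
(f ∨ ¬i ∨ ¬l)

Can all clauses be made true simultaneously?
Yes

Yes, the formula is satisfiable.

One satisfying assignment is: p=True, i=True, m=True, l=False, f=True

Verification: With this assignment, all 25 clauses evaluate to true.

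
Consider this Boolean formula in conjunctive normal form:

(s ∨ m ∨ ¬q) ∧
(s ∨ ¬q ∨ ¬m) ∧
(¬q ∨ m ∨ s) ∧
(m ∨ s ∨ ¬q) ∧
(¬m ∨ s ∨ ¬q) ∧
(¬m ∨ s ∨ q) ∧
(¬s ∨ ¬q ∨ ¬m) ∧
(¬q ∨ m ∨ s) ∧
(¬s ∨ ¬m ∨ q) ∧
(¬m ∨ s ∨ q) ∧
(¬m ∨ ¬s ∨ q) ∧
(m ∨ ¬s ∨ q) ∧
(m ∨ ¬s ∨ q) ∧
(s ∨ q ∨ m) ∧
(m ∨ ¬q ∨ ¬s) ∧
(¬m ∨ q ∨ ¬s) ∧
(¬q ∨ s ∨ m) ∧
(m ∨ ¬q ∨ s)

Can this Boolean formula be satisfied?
No

No, the formula is not satisfiable.

No assignment of truth values to the variables can make all 18 clauses true simultaneously.

The formula is UNSAT (unsatisfiable).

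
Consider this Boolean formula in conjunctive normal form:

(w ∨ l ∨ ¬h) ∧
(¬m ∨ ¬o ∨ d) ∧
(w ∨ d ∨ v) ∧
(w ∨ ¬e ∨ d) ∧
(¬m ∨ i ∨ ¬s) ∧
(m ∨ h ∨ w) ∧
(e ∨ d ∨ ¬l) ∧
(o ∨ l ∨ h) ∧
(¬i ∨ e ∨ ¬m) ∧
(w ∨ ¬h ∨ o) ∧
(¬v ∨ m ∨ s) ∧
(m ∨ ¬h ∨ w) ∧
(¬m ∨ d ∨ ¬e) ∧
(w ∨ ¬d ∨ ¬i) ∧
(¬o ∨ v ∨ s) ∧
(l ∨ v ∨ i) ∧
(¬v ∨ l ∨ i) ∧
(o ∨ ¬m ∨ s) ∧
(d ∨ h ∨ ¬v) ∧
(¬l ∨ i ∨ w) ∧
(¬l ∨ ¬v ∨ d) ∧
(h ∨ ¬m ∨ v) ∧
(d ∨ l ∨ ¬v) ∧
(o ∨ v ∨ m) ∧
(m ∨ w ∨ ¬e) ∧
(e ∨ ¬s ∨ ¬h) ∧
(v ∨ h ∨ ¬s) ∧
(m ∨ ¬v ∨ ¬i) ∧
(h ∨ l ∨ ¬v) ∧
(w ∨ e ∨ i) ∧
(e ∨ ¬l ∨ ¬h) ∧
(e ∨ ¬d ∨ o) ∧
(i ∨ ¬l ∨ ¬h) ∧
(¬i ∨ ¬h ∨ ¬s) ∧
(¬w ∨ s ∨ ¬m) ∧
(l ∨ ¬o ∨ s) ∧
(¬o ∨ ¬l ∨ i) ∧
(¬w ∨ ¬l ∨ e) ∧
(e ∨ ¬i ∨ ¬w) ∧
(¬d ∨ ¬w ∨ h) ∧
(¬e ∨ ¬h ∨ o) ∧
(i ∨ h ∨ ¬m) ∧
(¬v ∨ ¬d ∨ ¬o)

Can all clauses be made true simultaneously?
No

No, the formula is not satisfiable.

No assignment of truth values to the variables can make all 43 clauses true simultaneously.

The formula is UNSAT (unsatisfiable).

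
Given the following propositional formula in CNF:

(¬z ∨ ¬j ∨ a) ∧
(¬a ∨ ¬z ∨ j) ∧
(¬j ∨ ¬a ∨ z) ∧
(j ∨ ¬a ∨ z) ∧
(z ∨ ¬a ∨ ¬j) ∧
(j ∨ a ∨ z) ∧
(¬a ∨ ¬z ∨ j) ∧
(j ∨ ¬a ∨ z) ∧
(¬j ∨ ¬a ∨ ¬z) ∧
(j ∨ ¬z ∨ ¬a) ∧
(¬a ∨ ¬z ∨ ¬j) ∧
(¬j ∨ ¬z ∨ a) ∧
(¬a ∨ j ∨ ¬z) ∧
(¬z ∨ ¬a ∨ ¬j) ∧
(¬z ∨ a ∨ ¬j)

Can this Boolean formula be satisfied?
Yes

Yes, the formula is satisfiable.

One satisfying assignment is: a=False, z=True, j=False

Verification: With this assignment, all 15 clauses evaluate to true.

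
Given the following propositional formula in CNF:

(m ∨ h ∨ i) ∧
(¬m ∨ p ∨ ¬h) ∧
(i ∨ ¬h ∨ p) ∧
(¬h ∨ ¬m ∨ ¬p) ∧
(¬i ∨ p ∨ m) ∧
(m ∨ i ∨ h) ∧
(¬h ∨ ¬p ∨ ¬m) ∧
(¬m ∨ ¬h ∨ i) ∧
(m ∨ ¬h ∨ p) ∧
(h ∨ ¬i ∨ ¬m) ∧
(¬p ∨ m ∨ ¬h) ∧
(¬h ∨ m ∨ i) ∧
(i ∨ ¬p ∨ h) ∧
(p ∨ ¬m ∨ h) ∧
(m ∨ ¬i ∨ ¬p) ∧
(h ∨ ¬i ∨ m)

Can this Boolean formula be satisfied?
No

No, the formula is not satisfiable.

No assignment of truth values to the variables can make all 16 clauses true simultaneously.

The formula is UNSAT (unsatisfiable).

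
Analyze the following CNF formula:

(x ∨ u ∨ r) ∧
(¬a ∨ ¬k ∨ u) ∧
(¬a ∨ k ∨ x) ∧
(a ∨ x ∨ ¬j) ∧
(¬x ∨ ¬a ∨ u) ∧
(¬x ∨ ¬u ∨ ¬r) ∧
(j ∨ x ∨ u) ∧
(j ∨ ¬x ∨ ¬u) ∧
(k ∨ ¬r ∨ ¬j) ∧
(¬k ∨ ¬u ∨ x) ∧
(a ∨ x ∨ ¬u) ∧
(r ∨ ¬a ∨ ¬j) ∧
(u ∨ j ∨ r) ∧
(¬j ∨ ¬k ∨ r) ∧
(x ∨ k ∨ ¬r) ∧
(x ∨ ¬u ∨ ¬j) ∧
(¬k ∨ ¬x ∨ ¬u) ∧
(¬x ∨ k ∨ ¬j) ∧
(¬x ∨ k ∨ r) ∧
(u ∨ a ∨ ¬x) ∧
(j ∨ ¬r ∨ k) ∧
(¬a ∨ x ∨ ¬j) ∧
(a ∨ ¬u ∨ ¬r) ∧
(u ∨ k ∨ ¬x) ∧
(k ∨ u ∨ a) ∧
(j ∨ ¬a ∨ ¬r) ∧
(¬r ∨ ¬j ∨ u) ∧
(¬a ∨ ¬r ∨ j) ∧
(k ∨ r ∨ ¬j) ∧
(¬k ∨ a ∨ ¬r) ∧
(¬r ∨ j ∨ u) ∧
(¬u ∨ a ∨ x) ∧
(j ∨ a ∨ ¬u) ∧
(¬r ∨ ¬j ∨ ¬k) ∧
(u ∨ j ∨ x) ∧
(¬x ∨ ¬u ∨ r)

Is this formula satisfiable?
No

No, the formula is not satisfiable.

No assignment of truth values to the variables can make all 36 clauses true simultaneously.

The formula is UNSAT (unsatisfiable).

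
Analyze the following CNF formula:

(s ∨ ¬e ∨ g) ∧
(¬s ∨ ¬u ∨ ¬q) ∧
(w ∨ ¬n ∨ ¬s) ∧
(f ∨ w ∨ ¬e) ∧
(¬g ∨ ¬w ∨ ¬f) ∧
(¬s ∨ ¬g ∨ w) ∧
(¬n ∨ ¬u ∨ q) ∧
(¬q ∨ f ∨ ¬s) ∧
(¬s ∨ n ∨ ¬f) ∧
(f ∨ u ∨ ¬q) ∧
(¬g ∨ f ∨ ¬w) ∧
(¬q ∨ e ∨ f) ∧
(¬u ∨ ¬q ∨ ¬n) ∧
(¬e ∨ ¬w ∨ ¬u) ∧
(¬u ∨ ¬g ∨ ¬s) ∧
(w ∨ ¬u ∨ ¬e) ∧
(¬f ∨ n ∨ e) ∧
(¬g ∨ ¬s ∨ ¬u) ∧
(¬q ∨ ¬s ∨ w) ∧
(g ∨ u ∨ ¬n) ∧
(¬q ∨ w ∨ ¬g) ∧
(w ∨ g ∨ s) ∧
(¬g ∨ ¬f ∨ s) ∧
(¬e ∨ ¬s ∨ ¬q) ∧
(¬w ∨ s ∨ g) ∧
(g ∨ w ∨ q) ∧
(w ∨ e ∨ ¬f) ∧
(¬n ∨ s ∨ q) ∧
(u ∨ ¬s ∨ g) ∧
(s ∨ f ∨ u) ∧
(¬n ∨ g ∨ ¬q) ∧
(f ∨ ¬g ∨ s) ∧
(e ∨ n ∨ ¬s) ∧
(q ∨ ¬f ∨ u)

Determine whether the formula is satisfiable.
No

No, the formula is not satisfiable.

No assignment of truth values to the variables can make all 34 clauses true simultaneously.

The formula is UNSAT (unsatisfiable).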